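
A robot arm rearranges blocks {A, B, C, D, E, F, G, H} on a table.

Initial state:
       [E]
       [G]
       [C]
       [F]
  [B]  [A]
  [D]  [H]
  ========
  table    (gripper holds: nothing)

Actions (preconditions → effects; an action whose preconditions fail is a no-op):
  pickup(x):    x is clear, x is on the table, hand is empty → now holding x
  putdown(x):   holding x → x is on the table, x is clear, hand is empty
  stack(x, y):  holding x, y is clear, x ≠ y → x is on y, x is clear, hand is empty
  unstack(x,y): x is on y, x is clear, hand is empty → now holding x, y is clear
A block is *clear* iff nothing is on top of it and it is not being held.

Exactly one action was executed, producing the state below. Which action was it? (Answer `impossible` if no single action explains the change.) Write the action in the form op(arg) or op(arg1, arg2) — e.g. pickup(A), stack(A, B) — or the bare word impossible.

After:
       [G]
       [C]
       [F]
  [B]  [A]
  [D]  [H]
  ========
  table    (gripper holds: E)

unstack(E, G)

target: towers=[D/B; H/A/F/C/G] holding=E
     unstack(E, G) → towers=[D/B; H/A/F/C/G] holding=E  ← match
     unstack(B, D) → towers=[D; H/A/F/C/G/E] holding=B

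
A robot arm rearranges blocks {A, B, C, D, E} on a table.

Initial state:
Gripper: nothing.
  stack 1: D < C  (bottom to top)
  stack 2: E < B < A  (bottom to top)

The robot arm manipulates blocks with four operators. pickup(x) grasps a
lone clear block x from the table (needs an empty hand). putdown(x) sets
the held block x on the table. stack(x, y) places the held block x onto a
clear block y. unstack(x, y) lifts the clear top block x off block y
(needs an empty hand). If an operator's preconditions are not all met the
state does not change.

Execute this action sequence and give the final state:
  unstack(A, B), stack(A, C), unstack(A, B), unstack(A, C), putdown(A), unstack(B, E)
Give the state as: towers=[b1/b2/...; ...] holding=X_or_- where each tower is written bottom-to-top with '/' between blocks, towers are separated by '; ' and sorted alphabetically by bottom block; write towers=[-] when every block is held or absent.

step 1 (unstack(A, B)): towers=[D/C; E/B] holding=A
step 2 (stack(A, C)): towers=[D/C/A; E/B] holding=-
step 3 (unstack(A, B)) [no-op]: towers=[D/C/A; E/B] holding=-
step 4 (unstack(A, C)): towers=[D/C; E/B] holding=A
step 5 (putdown(A)): towers=[A; D/C; E/B] holding=-
step 6 (unstack(B, E)): towers=[A; D/C; E] holding=B

towers=[A; D/C; E] holding=B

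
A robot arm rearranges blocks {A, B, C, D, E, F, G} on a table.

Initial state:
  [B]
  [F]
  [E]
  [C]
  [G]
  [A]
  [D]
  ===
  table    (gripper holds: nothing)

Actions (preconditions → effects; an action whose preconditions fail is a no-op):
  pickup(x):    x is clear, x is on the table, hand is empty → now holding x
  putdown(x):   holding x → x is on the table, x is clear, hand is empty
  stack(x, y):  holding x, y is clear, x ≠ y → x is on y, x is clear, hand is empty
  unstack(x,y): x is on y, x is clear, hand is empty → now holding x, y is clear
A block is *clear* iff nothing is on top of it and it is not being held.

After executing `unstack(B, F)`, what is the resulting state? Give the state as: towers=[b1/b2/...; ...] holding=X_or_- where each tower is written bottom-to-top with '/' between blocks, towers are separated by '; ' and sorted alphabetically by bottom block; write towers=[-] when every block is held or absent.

towers=[D/A/G/C/E/F] holding=B

before: towers=[D/A/G/C/E/F/B] holding=-
pre[unstack(B, F)]: on(B,F) ok, clear(B) ok, handempty ok
all met → apply unstack(B, F)
after:  towers=[D/A/G/C/E/F] holding=B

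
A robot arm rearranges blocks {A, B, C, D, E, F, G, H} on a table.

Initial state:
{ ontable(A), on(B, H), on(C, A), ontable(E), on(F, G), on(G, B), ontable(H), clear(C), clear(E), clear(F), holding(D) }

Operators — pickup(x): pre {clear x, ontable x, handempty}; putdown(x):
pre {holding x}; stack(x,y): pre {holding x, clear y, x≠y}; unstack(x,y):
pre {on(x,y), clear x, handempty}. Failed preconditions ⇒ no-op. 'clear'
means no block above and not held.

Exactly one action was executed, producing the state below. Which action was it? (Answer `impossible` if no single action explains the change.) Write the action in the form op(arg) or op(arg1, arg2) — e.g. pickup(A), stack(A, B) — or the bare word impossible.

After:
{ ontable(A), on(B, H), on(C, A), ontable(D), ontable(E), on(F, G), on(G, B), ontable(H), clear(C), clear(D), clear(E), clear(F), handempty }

putdown(D)

target: towers=[A/C; D; E; H/B/G/F] holding=-
        putdown(D) → towers=[A/C; D; E; H/B/G/F] holding=-  ← match
       stack(D, E) → towers=[A/C; E/D; H/B/G/F] holding=-
       stack(D, F) → towers=[A/C; E; H/B/G/F/D] holding=-
       stack(D, C) → towers=[A/C/D; E; H/B/G/F] holding=-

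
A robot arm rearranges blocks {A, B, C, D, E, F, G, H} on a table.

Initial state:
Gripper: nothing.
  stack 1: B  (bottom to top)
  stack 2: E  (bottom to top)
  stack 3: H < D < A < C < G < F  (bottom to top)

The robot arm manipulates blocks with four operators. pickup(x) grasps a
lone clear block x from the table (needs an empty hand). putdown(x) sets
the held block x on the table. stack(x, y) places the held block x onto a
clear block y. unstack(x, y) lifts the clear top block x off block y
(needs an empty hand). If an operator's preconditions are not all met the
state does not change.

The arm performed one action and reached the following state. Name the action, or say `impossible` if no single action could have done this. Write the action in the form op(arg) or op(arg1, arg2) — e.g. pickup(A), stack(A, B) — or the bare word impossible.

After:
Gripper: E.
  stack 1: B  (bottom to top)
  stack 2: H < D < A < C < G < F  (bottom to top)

target: towers=[B; H/D/A/C/G/F] holding=E
         pickup(E) → towers=[B; H/D/A/C/G/F] holding=E  ← match
         pickup(B) → towers=[E; H/D/A/C/G/F] holding=B
     unstack(F, G) → towers=[B; E; H/D/A/C/G] holding=F

pickup(E)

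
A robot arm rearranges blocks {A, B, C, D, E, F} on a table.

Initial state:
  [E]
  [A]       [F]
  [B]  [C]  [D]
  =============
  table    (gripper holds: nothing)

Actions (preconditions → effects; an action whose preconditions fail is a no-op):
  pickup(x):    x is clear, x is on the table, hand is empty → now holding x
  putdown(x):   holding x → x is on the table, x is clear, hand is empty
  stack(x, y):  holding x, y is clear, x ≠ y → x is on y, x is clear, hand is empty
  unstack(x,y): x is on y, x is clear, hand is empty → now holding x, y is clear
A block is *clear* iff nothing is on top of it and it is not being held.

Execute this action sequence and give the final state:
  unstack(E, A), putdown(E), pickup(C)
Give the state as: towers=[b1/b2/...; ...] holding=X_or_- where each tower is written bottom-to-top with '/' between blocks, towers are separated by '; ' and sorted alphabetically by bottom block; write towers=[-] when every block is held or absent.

towers=[B/A; D/F; E] holding=C

step 1 (unstack(E, A)): towers=[B/A; C; D/F] holding=E
step 2 (putdown(E)): towers=[B/A; C; D/F; E] holding=-
step 3 (pickup(C)): towers=[B/A; D/F; E] holding=C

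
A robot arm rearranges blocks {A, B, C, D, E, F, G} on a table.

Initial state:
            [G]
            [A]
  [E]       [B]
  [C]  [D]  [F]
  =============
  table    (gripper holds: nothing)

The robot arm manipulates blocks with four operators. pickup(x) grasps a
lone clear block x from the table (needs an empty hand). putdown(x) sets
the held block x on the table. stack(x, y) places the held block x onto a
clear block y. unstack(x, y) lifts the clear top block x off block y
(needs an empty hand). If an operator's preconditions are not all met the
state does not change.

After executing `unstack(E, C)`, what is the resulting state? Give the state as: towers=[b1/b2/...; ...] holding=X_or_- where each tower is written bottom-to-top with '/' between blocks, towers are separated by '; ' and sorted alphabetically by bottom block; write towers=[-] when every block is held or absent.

towers=[C; D; F/B/A/G] holding=E

before: towers=[C/E; D; F/B/A/G] holding=-
pre[unstack(E, C)]: on(E,C) yes, clear(E) yes, handempty yes
all met → apply unstack(E, C)
after:  towers=[C; D; F/B/A/G] holding=E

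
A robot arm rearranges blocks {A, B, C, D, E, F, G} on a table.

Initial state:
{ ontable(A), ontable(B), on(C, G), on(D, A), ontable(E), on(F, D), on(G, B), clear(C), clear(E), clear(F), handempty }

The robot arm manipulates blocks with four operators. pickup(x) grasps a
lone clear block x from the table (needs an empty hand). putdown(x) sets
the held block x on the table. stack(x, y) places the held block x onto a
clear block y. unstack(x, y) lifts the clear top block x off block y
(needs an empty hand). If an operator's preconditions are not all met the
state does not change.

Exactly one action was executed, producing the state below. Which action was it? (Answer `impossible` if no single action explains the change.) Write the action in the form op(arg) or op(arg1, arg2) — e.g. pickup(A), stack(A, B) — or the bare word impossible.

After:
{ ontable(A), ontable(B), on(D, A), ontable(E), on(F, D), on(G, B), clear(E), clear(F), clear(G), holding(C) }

unstack(C, G)

target: towers=[A/D/F; B/G; E] holding=C
     unstack(F, D) → towers=[A/D; B/G/C; E] holding=F
         pickup(E) → towers=[A/D/F; B/G/C] holding=E
     unstack(C, G) → towers=[A/D/F; B/G; E] holding=C  ← match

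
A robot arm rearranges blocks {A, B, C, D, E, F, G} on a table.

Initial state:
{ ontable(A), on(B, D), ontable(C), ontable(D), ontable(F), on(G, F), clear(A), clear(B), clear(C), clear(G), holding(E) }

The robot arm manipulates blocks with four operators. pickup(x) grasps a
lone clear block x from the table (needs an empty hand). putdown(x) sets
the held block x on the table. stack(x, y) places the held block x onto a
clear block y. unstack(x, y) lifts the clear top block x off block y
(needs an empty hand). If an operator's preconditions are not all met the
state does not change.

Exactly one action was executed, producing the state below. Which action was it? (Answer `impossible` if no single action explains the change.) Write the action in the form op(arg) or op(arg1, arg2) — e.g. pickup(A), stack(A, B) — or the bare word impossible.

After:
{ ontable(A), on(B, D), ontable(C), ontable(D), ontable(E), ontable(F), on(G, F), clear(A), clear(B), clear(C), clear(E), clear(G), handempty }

target: towers=[A; C; D/B; E; F/G] holding=-
        putdown(E) → towers=[A; C; D/B; E; F/G] holding=-  ← match
       stack(E, B) → towers=[A; C; D/B/E; F/G] holding=-
       stack(E, G) → towers=[A; C; D/B; F/G/E] holding=-
       stack(E, A) → towers=[A/E; C; D/B; F/G] holding=-
       stack(E, C) → towers=[A; C/E; D/B; F/G] holding=-

putdown(E)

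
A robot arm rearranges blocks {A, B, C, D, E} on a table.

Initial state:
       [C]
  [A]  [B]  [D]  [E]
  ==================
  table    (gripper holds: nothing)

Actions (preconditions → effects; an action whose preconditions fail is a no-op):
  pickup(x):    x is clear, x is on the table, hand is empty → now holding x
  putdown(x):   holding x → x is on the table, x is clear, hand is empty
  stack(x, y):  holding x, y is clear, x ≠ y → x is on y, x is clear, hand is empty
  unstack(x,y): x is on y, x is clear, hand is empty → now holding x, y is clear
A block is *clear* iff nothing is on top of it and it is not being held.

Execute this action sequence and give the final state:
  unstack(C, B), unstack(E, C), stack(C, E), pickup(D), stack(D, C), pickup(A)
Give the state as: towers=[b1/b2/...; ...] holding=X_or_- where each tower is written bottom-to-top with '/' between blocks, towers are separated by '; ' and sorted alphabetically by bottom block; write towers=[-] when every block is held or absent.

step 1 (unstack(C, B)): towers=[A; B; D; E] holding=C
step 2 (unstack(E, C)) [no-op]: towers=[A; B; D; E] holding=C
step 3 (stack(C, E)): towers=[A; B; D; E/C] holding=-
step 4 (pickup(D)): towers=[A; B; E/C] holding=D
step 5 (stack(D, C)): towers=[A; B; E/C/D] holding=-
step 6 (pickup(A)): towers=[B; E/C/D] holding=A

towers=[B; E/C/D] holding=A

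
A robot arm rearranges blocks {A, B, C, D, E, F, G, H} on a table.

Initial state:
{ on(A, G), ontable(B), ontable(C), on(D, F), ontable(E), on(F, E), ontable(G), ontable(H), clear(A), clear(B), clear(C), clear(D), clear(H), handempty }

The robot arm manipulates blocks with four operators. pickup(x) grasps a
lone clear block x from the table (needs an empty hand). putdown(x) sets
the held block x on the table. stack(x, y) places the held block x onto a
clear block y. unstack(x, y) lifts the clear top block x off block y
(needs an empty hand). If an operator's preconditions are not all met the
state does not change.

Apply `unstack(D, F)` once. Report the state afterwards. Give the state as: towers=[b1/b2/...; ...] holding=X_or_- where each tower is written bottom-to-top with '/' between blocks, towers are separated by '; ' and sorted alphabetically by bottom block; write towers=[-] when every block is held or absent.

towers=[B; C; E/F; G/A; H] holding=D

before: towers=[B; C; E/F/D; G/A; H] holding=-
pre[unstack(D, F)]: on(D,F) ok, clear(D) ok, handempty ok
all met → apply unstack(D, F)
after:  towers=[B; C; E/F; G/A; H] holding=D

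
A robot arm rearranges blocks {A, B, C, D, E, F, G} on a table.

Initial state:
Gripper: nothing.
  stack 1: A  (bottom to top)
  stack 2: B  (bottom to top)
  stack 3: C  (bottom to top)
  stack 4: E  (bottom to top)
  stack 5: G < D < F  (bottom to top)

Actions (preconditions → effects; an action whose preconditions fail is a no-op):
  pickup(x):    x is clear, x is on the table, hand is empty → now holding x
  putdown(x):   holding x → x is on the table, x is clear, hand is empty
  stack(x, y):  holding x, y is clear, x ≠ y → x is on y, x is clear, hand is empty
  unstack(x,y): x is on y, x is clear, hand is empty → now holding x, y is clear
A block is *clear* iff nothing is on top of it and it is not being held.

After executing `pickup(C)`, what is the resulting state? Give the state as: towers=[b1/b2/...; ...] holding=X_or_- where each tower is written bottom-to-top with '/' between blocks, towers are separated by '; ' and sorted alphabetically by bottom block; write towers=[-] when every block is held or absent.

before: towers=[A; B; C; E; G/D/F] holding=-
pre[pickup(C)]: clear(C) yes, ontable(C) yes, handempty yes
all met → apply pickup(C)
after:  towers=[A; B; E; G/D/F] holding=C

towers=[A; B; E; G/D/F] holding=C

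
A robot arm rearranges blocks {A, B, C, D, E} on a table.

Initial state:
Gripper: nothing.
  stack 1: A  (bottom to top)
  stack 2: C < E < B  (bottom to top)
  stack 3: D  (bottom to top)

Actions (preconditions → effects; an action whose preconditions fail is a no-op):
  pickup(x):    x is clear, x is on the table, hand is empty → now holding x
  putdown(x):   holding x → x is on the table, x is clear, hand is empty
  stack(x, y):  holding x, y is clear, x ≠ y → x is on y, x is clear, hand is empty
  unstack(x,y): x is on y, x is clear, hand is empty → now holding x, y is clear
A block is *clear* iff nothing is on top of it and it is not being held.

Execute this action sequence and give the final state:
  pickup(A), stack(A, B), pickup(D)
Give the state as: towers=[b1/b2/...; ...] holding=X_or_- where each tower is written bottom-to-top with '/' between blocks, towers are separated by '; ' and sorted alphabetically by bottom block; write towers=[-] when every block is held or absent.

step 1 (pickup(A)): towers=[C/E/B; D] holding=A
step 2 (stack(A, B)): towers=[C/E/B/A; D] holding=-
step 3 (pickup(D)): towers=[C/E/B/A] holding=D

towers=[C/E/B/A] holding=D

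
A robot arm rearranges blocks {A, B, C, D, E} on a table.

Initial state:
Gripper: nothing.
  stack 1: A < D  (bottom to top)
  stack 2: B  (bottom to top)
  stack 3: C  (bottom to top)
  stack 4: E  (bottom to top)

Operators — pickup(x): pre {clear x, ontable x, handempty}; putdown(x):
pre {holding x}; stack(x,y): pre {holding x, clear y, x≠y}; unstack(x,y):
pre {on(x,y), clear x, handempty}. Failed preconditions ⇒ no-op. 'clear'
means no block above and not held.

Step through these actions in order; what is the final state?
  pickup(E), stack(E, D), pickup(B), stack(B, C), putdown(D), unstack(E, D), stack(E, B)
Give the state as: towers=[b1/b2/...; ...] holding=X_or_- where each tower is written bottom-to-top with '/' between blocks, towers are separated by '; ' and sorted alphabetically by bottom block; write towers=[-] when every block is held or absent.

step 1 (pickup(E)): towers=[A/D; B; C] holding=E
step 2 (stack(E, D)): towers=[A/D/E; B; C] holding=-
step 3 (pickup(B)): towers=[A/D/E; C] holding=B
step 4 (stack(B, C)): towers=[A/D/E; C/B] holding=-
step 5 (putdown(D)) [no-op]: towers=[A/D/E; C/B] holding=-
step 6 (unstack(E, D)): towers=[A/D; C/B] holding=E
step 7 (stack(E, B)): towers=[A/D; C/B/E] holding=-

towers=[A/D; C/B/E] holding=-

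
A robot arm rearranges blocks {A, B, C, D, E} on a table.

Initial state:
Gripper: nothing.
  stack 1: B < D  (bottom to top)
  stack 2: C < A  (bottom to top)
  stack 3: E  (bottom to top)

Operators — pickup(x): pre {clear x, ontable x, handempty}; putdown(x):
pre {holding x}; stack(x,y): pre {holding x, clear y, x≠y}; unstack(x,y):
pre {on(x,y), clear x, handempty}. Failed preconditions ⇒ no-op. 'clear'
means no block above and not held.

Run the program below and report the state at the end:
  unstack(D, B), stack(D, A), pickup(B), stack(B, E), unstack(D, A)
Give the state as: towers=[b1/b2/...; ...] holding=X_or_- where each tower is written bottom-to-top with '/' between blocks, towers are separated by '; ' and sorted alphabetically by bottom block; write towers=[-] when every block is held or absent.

towers=[C/A; E/B] holding=D

step 1 (unstack(D, B)): towers=[B; C/A; E] holding=D
step 2 (stack(D, A)): towers=[B; C/A/D; E] holding=-
step 3 (pickup(B)): towers=[C/A/D; E] holding=B
step 4 (stack(B, E)): towers=[C/A/D; E/B] holding=-
step 5 (unstack(D, A)): towers=[C/A; E/B] holding=D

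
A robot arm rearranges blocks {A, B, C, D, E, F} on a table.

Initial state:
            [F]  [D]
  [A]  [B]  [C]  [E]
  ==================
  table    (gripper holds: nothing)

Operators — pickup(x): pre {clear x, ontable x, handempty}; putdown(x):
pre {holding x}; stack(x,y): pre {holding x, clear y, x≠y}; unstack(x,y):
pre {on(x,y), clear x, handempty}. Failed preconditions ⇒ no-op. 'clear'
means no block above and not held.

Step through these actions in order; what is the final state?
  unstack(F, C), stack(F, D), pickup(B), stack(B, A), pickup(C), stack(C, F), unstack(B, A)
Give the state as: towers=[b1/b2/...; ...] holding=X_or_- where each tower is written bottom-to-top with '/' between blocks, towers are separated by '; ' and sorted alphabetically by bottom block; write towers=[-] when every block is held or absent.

towers=[A; E/D/F/C] holding=B

step 1 (unstack(F, C)): towers=[A; B; C; E/D] holding=F
step 2 (stack(F, D)): towers=[A; B; C; E/D/F] holding=-
step 3 (pickup(B)): towers=[A; C; E/D/F] holding=B
step 4 (stack(B, A)): towers=[A/B; C; E/D/F] holding=-
step 5 (pickup(C)): towers=[A/B; E/D/F] holding=C
step 6 (stack(C, F)): towers=[A/B; E/D/F/C] holding=-
step 7 (unstack(B, A)): towers=[A; E/D/F/C] holding=B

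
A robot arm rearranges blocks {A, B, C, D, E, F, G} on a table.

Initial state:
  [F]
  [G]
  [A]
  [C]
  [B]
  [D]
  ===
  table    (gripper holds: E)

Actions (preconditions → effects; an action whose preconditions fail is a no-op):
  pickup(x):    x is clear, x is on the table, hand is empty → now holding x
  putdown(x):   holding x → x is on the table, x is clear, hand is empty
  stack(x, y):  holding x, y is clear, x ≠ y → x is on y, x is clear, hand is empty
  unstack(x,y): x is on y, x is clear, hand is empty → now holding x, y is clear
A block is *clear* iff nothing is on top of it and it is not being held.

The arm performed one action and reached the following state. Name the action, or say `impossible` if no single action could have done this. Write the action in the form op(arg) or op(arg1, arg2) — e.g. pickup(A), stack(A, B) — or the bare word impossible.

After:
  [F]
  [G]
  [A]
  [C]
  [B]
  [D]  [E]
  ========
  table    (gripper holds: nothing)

putdown(E)

target: towers=[D/B/C/A/G/F; E] holding=-
        putdown(E) → towers=[D/B/C/A/G/F; E] holding=-  ← match
       stack(E, F) → towers=[D/B/C/A/G/F/E] holding=-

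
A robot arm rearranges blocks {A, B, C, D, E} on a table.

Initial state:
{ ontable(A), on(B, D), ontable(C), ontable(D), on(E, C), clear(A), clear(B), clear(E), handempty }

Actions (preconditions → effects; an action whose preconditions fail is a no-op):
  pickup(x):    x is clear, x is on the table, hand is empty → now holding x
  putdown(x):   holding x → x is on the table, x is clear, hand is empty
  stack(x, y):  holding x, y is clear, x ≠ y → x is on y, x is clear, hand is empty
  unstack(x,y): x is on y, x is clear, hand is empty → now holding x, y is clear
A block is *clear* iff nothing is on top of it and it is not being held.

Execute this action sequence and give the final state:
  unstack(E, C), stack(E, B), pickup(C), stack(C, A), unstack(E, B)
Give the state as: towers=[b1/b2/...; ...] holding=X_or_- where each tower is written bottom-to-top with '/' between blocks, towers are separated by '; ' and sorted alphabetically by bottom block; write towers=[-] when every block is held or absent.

step 1 (unstack(E, C)): towers=[A; C; D/B] holding=E
step 2 (stack(E, B)): towers=[A; C; D/B/E] holding=-
step 3 (pickup(C)): towers=[A; D/B/E] holding=C
step 4 (stack(C, A)): towers=[A/C; D/B/E] holding=-
step 5 (unstack(E, B)): towers=[A/C; D/B] holding=E

towers=[A/C; D/B] holding=E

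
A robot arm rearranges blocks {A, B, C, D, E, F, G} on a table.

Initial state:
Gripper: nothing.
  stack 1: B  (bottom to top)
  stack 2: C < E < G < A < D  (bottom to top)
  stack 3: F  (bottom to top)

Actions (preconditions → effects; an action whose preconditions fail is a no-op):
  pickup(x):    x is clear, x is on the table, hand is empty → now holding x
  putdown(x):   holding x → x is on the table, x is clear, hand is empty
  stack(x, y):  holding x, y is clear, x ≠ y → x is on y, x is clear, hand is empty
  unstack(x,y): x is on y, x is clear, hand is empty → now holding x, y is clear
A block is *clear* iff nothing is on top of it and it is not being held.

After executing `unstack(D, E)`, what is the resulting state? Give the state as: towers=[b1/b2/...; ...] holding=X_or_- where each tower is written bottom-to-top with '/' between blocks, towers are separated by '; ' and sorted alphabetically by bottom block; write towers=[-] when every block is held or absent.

before: towers=[B; C/E/G/A/D; F] holding=-
pre[unstack(D, E)]: on(D,E) fail, clear(D) ok, handempty ok
on(D,E) unmet → unstack(D, E) is a no-op
after:  towers=[B; C/E/G/A/D; F] holding=-

towers=[B; C/E/G/A/D; F] holding=-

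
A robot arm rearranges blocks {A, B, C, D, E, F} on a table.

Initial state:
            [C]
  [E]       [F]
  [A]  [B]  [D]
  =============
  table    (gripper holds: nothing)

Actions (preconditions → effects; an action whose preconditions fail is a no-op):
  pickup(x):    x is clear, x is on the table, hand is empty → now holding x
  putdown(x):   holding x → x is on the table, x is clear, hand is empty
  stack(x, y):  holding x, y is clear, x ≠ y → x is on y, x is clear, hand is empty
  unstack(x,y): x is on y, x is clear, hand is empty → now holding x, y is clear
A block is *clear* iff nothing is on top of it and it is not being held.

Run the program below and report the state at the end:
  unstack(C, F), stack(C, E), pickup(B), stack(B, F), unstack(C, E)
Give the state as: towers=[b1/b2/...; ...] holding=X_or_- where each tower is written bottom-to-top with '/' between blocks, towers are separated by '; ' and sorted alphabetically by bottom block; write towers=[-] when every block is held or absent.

towers=[A/E; D/F/B] holding=C

step 1 (unstack(C, F)): towers=[A/E; B; D/F] holding=C
step 2 (stack(C, E)): towers=[A/E/C; B; D/F] holding=-
step 3 (pickup(B)): towers=[A/E/C; D/F] holding=B
step 4 (stack(B, F)): towers=[A/E/C; D/F/B] holding=-
step 5 (unstack(C, E)): towers=[A/E; D/F/B] holding=C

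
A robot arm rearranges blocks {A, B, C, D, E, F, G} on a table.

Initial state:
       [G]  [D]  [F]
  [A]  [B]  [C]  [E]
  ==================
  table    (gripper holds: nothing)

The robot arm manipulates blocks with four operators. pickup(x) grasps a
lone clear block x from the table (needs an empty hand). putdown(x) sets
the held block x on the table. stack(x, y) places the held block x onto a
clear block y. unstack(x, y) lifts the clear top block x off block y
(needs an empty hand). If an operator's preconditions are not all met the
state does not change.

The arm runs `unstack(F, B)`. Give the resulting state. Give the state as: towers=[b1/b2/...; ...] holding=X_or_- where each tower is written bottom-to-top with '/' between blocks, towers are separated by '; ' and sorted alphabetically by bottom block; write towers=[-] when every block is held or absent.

towers=[A; B/G; C/D; E/F] holding=-

before: towers=[A; B/G; C/D; E/F] holding=-
pre[unstack(F, B)]: on(F,B) fail, clear(F) ok, handempty ok
on(F,B) unmet → unstack(F, B) is a no-op
after:  towers=[A; B/G; C/D; E/F] holding=-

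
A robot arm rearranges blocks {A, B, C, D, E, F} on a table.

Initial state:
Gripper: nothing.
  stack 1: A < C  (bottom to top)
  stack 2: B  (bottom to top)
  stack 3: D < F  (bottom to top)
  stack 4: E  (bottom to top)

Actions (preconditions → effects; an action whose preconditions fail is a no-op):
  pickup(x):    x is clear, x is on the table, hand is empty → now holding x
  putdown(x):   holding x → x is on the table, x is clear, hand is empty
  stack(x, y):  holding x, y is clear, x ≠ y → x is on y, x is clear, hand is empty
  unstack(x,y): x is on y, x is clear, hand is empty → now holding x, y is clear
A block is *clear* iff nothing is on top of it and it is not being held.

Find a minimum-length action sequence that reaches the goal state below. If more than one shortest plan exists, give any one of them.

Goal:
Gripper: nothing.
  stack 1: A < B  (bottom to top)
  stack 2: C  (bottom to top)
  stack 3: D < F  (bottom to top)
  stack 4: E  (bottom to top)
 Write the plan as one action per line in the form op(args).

step 1 (unstack(C, A)): towers=[A; B; D/F; E] holding=C
step 2 (putdown(C)): towers=[A; B; C; D/F; E] holding=-
step 3 (pickup(B)): towers=[A; C; D/F; E] holding=B
step 4 (stack(B, A)): towers=[A/B; C; D/F; E] holding=-
goal check: towers=[A/B; C; D/F; E] holding=- — reached (length 4, optimal by BFS)

unstack(C, A)
putdown(C)
pickup(B)
stack(B, A)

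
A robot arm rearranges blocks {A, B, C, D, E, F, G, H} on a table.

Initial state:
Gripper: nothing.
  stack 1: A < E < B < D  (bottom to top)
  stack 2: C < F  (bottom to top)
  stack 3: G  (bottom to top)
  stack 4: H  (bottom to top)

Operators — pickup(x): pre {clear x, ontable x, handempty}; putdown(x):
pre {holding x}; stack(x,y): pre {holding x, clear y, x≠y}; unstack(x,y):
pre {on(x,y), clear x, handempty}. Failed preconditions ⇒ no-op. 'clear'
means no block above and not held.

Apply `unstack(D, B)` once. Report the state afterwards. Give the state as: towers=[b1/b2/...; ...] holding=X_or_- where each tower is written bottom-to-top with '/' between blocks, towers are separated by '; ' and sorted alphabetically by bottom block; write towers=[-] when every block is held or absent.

towers=[A/E/B; C/F; G; H] holding=D

before: towers=[A/E/B/D; C/F; G; H] holding=-
pre[unstack(D, B)]: on(D,B) ok, clear(D) ok, handempty ok
all met → apply unstack(D, B)
after:  towers=[A/E/B; C/F; G; H] holding=D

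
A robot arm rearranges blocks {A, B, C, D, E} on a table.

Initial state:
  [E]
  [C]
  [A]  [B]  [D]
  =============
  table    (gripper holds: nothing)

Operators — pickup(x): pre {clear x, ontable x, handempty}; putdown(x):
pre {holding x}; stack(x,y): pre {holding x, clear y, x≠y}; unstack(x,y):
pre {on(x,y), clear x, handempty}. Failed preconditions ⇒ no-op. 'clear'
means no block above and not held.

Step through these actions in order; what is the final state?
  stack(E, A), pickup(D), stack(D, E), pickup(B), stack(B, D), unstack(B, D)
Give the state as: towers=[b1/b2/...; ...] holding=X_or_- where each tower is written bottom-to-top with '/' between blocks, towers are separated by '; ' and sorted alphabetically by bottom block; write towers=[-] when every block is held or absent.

towers=[A/C/E/D] holding=B

step 1 (stack(E, A)) [no-op]: towers=[A/C/E; B; D] holding=-
step 2 (pickup(D)): towers=[A/C/E; B] holding=D
step 3 (stack(D, E)): towers=[A/C/E/D; B] holding=-
step 4 (pickup(B)): towers=[A/C/E/D] holding=B
step 5 (stack(B, D)): towers=[A/C/E/D/B] holding=-
step 6 (unstack(B, D)): towers=[A/C/E/D] holding=B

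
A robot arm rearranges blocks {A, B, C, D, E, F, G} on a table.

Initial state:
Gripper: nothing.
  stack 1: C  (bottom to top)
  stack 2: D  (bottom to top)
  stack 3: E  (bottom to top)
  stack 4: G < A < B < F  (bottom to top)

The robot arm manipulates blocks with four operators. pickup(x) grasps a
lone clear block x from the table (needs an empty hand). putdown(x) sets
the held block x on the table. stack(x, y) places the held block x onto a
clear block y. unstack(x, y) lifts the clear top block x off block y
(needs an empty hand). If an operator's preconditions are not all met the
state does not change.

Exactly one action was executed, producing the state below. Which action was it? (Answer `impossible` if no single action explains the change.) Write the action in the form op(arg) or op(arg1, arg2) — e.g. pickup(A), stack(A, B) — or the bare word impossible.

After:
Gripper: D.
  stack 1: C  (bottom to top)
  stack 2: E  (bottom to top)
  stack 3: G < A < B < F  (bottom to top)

target: towers=[C; E; G/A/B/F] holding=D
     unstack(F, B) → towers=[C; D; E; G/A/B] holding=F
         pickup(D) → towers=[C; E; G/A/B/F] holding=D  ← match
         pickup(E) → towers=[C; D; G/A/B/F] holding=E
         pickup(C) → towers=[D; E; G/A/B/F] holding=C

pickup(D)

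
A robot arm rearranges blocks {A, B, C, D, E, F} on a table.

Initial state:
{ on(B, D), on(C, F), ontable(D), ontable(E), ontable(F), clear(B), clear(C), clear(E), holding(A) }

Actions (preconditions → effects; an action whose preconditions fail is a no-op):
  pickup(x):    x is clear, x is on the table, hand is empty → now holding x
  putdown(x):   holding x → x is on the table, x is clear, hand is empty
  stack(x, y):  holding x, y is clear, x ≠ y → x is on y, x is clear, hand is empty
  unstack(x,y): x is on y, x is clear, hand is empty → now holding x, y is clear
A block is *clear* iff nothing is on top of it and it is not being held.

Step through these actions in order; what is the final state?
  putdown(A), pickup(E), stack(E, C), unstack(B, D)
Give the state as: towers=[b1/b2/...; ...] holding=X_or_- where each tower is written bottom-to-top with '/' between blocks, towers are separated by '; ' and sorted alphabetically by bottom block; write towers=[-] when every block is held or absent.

step 1 (putdown(A)): towers=[A; D/B; E; F/C] holding=-
step 2 (pickup(E)): towers=[A; D/B; F/C] holding=E
step 3 (stack(E, C)): towers=[A; D/B; F/C/E] holding=-
step 4 (unstack(B, D)): towers=[A; D; F/C/E] holding=B

towers=[A; D; F/C/E] holding=B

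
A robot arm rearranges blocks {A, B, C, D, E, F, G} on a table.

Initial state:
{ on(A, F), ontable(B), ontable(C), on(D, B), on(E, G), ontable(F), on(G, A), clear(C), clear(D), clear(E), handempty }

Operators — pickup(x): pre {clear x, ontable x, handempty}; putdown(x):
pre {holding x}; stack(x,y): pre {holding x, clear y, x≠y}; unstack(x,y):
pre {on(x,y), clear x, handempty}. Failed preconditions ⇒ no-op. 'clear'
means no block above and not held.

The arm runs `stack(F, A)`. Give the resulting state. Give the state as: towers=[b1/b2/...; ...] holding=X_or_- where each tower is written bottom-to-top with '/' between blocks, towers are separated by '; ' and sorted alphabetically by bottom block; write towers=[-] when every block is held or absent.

before: towers=[B/D; C; F/A/G/E] holding=-
pre[stack(F, A)]: holding(F) fail, clear(A) fail, F≠A ok
holding(F), clear(A) unmet → stack(F, A) is a no-op
after:  towers=[B/D; C; F/A/G/E] holding=-

towers=[B/D; C; F/A/G/E] holding=-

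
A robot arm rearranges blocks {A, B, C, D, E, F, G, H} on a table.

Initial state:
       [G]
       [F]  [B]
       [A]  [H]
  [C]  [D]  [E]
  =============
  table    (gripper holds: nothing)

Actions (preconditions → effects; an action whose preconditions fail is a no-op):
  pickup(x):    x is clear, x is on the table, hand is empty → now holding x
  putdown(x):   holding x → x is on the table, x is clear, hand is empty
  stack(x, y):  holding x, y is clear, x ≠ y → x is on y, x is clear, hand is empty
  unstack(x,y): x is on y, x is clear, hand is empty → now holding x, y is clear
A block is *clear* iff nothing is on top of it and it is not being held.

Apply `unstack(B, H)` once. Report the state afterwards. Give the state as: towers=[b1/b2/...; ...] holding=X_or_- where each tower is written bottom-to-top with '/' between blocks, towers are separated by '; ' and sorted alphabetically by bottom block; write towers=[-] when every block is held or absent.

before: towers=[C; D/A/F/G; E/H/B] holding=-
pre[unstack(B, H)]: on(B,H) yes, clear(B) yes, handempty yes
all met → apply unstack(B, H)
after:  towers=[C; D/A/F/G; E/H] holding=B

towers=[C; D/A/F/G; E/H] holding=B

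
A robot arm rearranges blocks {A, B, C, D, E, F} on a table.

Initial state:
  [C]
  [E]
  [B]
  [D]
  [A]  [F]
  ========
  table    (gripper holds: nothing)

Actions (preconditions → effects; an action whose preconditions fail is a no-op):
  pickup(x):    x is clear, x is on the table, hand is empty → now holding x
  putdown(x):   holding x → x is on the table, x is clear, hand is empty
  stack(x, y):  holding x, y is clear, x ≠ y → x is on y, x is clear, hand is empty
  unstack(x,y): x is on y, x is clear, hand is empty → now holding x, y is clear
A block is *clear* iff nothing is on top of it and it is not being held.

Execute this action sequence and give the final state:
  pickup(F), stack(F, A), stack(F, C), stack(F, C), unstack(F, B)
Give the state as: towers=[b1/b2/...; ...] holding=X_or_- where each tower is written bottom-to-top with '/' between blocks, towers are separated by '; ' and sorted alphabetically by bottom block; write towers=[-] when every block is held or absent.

towers=[A/D/B/E/C/F] holding=-

step 1 (pickup(F)): towers=[A/D/B/E/C] holding=F
step 2 (stack(F, A)) [no-op]: towers=[A/D/B/E/C] holding=F
step 3 (stack(F, C)): towers=[A/D/B/E/C/F] holding=-
step 4 (stack(F, C)) [no-op]: towers=[A/D/B/E/C/F] holding=-
step 5 (unstack(F, B)) [no-op]: towers=[A/D/B/E/C/F] holding=-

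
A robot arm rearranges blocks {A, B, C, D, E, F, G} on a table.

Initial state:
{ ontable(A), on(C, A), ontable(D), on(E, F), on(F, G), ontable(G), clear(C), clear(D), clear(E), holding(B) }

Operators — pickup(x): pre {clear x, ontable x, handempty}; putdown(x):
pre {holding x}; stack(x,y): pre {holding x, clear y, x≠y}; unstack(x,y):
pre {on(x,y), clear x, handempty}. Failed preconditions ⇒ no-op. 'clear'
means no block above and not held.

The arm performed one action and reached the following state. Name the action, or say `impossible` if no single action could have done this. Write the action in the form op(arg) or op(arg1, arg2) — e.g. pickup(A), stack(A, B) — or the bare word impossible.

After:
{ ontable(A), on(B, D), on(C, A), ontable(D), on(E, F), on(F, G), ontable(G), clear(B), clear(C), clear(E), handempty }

target: towers=[A/C; D/B; G/F/E] holding=-
        putdown(B) → towers=[A/C; B; D; G/F/E] holding=-
       stack(B, D) → towers=[A/C; D/B; G/F/E] holding=-  ← match
       stack(B, E) → towers=[A/C; D; G/F/E/B] holding=-
       stack(B, C) → towers=[A/C/B; D; G/F/E] holding=-

stack(B, D)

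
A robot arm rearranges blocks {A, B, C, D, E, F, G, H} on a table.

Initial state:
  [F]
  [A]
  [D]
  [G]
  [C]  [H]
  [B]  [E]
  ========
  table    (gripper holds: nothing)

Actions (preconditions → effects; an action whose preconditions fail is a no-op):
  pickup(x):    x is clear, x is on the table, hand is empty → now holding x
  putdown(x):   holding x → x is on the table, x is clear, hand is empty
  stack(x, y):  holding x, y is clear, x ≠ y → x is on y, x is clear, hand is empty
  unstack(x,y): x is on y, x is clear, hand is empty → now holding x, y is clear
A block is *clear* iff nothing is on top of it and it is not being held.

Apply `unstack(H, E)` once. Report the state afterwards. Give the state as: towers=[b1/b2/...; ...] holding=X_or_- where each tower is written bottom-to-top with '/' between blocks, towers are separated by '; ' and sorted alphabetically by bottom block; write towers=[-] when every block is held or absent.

before: towers=[B/C/G/D/A/F; E/H] holding=-
pre[unstack(H, E)]: on(H,E) ✓, clear(H) ✓, handempty ✓
all met → apply unstack(H, E)
after:  towers=[B/C/G/D/A/F; E] holding=H

towers=[B/C/G/D/A/F; E] holding=H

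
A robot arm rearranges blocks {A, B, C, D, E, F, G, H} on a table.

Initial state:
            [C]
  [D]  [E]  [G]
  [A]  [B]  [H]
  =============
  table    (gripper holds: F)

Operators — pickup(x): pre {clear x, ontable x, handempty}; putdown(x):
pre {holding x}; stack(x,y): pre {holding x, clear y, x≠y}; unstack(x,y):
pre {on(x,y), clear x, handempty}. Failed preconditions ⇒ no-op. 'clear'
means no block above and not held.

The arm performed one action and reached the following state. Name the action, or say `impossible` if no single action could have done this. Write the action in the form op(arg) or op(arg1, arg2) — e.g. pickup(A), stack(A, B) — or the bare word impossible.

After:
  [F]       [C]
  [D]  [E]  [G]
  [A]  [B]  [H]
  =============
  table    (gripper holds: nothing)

target: towers=[A/D/F; B/E; H/G/C] holding=-
        putdown(F) → towers=[A/D; B/E; F; H/G/C] holding=-
       stack(F, E) → towers=[A/D; B/E/F; H/G/C] holding=-
       stack(F, D) → towers=[A/D/F; B/E; H/G/C] holding=-  ← match
       stack(F, C) → towers=[A/D; B/E; H/G/C/F] holding=-

stack(F, D)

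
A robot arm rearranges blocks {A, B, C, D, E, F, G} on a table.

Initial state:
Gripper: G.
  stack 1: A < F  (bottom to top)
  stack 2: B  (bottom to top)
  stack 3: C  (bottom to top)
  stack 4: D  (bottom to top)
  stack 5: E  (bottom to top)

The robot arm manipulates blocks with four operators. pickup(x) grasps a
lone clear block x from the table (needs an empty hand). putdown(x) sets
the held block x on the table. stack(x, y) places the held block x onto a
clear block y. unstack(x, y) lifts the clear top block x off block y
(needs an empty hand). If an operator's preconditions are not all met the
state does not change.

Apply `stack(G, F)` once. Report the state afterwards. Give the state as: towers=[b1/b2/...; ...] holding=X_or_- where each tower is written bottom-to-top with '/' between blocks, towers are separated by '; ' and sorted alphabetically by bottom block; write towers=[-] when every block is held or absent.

before: towers=[A/F; B; C; D; E] holding=G
pre[stack(G, F)]: holding(G) ✓, clear(F) ✓, G≠F ✓
all met → apply stack(G, F)
after:  towers=[A/F/G; B; C; D; E] holding=-

towers=[A/F/G; B; C; D; E] holding=-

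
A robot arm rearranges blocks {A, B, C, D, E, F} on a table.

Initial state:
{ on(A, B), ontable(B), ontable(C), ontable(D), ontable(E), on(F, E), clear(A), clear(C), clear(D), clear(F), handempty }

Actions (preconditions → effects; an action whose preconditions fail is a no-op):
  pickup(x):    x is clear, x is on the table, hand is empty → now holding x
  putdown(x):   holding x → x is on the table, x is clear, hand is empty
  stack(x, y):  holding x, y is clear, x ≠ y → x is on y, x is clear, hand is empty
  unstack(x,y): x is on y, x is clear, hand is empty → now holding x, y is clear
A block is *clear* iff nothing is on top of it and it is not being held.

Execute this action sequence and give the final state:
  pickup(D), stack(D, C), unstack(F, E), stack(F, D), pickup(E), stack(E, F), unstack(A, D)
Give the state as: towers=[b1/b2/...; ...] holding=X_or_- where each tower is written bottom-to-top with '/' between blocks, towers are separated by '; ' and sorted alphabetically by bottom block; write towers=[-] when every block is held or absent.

towers=[B/A; C/D/F/E] holding=-

step 1 (pickup(D)): towers=[B/A; C; E/F] holding=D
step 2 (stack(D, C)): towers=[B/A; C/D; E/F] holding=-
step 3 (unstack(F, E)): towers=[B/A; C/D; E] holding=F
step 4 (stack(F, D)): towers=[B/A; C/D/F; E] holding=-
step 5 (pickup(E)): towers=[B/A; C/D/F] holding=E
step 6 (stack(E, F)): towers=[B/A; C/D/F/E] holding=-
step 7 (unstack(A, D)) [no-op]: towers=[B/A; C/D/F/E] holding=-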